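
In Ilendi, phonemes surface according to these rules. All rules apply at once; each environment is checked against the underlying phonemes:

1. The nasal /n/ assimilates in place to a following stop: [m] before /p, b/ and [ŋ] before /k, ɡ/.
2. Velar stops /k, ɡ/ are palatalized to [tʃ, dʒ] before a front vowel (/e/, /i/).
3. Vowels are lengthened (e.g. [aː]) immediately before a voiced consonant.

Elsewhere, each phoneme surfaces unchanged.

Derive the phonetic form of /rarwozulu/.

/r/ stays [r].
Rule 3 applies to /a/ (between /r/ and /r/: before a voiced consonant) → [aː].
/r/ — not in any rule's target class → [r].
/w/ (between /r/ and /o/): no rule targets it → [w].
/o/ (between /w/ and /z/): before a voiced consonant, so rule 3 applies → [oː].
/z/ (between /o/ and /u/): no rule targets it → [z].
/u/ (between /z/ and /l/): before a voiced consonant, so rule 3 applies → [uː].
/l/ stays [l].
/u/ (word-final): rule 3 targets it, but not before a voiced consonant → unchanged [u].

[raːrwoːzuːlu]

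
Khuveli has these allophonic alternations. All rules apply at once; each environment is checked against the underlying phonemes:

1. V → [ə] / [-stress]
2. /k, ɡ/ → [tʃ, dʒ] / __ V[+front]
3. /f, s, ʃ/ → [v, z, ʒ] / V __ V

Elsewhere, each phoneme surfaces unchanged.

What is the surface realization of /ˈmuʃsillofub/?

/m/ (word-initial) is unaffected → [m].
/u/ — between /m/ and /ʃ/; rule 1 does not apply here → [u].
/ʃ/ (between /u/ and /s/) is in the target of rule 3 but the environment (between two vowels) is not met → [ʃ].
/s/ — between /ʃ/ and /i/; rule 3 does not apply here → [s].
Rule 1 applies to /i/ (between /s/ and /l/: in an unstressed syllable) → [ə].
/l/ (between /i/ and /l/): no rule targets it → [l].
/l/ (between /l/ and /o/) is unaffected → [l].
/o/ (between /l/ and /f/): in an unstressed syllable, so rule 1 applies → [ə].
/f/ (between /o/ and /u/): between two vowels, so rule 3 applies → [v].
/u/ meets the environment for rule 1 (in an unstressed syllable) → [ə].
/b/ (word-final): no rule targets it → [b].

[ˈmuʃsəlləvəb]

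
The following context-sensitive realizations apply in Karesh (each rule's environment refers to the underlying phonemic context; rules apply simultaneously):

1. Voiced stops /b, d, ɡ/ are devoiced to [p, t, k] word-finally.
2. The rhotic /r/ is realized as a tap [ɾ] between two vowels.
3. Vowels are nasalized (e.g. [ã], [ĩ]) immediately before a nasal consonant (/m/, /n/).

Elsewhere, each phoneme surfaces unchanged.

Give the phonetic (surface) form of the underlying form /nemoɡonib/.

/e/ meets the environment for rule 3 (before a nasal consonant) → [ẽ].
/o/ (between /m/ and /ɡ/) fails the environment for rule 3, so it stays [o].
/ɡ/ — between /o/ and /o/; rule 1 does not apply here → [ɡ].
/o/ meets the environment for rule 3 (before a nasal consonant) → [õ].
/i/ (between /n/ and /b/): rule 3 targets it, but not before a nasal consonant → unchanged [i].
/b/ meets the environment for rule 1 (word-finally) → [p].

[nẽmoɡõnip]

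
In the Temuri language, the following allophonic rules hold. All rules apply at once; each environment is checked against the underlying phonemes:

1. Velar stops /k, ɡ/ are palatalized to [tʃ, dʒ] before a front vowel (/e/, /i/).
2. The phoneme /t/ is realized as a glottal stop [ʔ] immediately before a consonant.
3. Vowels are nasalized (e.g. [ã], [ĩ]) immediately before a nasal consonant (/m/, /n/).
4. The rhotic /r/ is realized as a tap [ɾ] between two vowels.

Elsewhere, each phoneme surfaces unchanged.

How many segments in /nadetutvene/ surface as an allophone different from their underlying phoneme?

Segments that undergo a rule: /t/ → [ʔ] (rule 2); /e/ → [ẽ] (rule 3).
All other segments surface unchanged.

2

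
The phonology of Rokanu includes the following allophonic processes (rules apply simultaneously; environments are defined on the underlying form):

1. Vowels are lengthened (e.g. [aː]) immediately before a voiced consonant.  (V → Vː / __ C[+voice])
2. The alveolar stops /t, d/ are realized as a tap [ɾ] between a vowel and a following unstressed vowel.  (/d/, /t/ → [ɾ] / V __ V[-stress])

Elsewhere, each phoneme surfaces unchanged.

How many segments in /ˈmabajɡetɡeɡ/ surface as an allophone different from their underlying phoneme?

Segments that undergo a rule: /a/ → [aː] (rule 1); /a/ → [aː] (rule 1); /e/ → [eː] (rule 1).
All other segments surface unchanged.

3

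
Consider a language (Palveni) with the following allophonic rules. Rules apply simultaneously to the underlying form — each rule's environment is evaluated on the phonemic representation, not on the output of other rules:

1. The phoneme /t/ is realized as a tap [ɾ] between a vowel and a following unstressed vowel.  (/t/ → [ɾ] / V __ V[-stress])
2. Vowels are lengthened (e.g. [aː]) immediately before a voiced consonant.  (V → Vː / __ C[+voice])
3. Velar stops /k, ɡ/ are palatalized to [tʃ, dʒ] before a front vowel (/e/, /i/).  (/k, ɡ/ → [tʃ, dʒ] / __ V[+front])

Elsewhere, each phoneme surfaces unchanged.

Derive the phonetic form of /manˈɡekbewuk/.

/m/ (word-initial): no rule targets it → [m].
Rule 2 applies to /a/ (between /m/ and /n/: before a voiced consonant) → [aː].
/n/ (between /a/ and /ɡ/) is unaffected → [n].
Rule 3 applies to /ɡ/ (between /n/ and /e/: before a front vowel) → [dʒ].
/e/ (between /ɡ/ and /k/) is in the target of rule 2 but the environment (before a voiced consonant) is not met → [e].
/k/ (between /e/ and /b/) fails the environment for rule 3, so it stays [k].
/b/ stays [b].
/e/ — between /b/ and /w/, before a voiced consonant — surfaces as [eː] (rule 2).
/w/ stays [w].
/u/ (between /w/ and /k/) is in the target of rule 2 but the environment (before a voiced consonant) is not met → [u].
/k/ — word-final; rule 3 does not apply here → [k].

[maːnˈdʒekbeːwuk]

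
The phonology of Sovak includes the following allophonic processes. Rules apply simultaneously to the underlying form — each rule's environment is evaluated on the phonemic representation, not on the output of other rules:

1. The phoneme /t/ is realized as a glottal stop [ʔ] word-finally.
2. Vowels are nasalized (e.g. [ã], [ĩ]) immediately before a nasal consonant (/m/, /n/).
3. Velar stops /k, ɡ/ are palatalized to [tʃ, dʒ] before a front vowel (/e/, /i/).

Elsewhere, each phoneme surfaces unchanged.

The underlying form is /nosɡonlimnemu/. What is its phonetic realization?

/n/ stays [n].
/o/ (between /n/ and /s/): rule 2 targets it, but not before a nasal consonant → unchanged [o].
/s/ (between /o/ and /ɡ/): no rule targets it → [s].
/ɡ/ — between /s/ and /o/; rule 3 does not apply here → [ɡ].
/o/ (between /ɡ/ and /n/) occurs before a nasal consonant → [õ] by rule 2.
/n/ (between /o/ and /l/): no rule targets it → [n].
/l/ — not in any rule's target class → [l].
/i/ (between /l/ and /m/): before a nasal consonant, so rule 2 applies → [ĩ].
/m/ — not in any rule's target class → [m].
/n/ (between /m/ and /e/) is unaffected → [n].
/e/ meets the environment for rule 2 (before a nasal consonant) → [ẽ].
/m/ (between /e/ and /u/) is unaffected → [m].
/u/ (word-final) is in the target of rule 2 but the environment (before a nasal consonant) is not met → [u].

[nosɡõnlĩmnẽmu]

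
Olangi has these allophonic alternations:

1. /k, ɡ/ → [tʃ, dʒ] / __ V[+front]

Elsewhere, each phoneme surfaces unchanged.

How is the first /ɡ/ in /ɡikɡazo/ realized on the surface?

[dʒ]

/ɡ/ (word-initial): before a front vowel, so rule 1 applies → [dʒ].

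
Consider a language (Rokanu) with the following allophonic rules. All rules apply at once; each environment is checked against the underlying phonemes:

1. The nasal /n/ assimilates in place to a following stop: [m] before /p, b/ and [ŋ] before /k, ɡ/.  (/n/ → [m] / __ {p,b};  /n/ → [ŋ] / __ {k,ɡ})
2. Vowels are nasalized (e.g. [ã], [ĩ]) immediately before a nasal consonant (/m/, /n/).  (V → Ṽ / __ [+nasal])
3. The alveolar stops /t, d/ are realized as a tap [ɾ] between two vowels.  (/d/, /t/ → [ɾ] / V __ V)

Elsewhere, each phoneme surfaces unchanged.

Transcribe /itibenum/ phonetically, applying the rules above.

[iɾibẽnũm]

/i/ — word-initial; rule 2 does not apply here → [i].
/t/ (between /i/ and /i/): between two vowels, so rule 3 applies → [ɾ].
/i/ (between /t/ and /b/) is in the target of rule 2 but the environment (before a nasal consonant) is not met → [i].
/b/ — not in any rule's target class → [b].
Rule 2 applies to /e/ (between /b/ and /n/: before a nasal consonant) → [ẽ].
/n/ (between /e/ and /u/) fails the environment for rule 1, so it stays [n].
/u/ meets the environment for rule 2 (before a nasal consonant) → [ũ].
/m/ (word-final) is unaffected → [m].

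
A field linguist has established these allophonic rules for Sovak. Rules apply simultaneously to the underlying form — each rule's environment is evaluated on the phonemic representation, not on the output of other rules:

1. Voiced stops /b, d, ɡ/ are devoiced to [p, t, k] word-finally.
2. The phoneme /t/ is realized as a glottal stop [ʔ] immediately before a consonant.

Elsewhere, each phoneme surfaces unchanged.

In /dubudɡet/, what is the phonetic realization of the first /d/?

[d]

/d/ (word-initial) is in the target of rule 1 but the environment (word-finally) is not met → [d].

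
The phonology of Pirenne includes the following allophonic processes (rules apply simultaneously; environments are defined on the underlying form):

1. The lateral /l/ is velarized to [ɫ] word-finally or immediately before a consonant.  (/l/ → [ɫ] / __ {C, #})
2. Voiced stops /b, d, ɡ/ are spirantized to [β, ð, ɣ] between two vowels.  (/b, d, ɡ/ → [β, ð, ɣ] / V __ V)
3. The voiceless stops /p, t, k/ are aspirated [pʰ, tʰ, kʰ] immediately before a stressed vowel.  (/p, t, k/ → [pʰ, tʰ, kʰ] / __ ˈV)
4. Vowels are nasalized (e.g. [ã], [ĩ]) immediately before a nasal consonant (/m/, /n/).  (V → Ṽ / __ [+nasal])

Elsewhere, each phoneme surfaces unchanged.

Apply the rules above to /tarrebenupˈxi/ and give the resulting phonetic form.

[tarreβẽnupˈxi]

/t/ (word-initial): rule 3 targets it, but not immediately before a stressed vowel → unchanged [t].
/a/ (between /t/ and /r/) fails the environment for rule 4, so it stays [a].
/r/ stays [r].
/r/ stays [r].
/e/ (between /r/ and /b/) is in the target of rule 4 but the environment (before a nasal consonant) is not met → [e].
/b/ — between /e/ and /e/, between two vowels — surfaces as [β] (rule 2).
/e/ — between /b/ and /n/, before a nasal consonant — surfaces as [ẽ] (rule 4).
/n/ (between /e/ and /u/) is unaffected → [n].
/u/ (between /n/ and /p/) is in the target of rule 4 but the environment (before a nasal consonant) is not met → [u].
/p/ (between /u/ and /x/) fails the environment for rule 3, so it stays [p].
/x/ (between /p/ and /i/): no rule targets it → [x].
/i/ (word-final) fails the environment for rule 4, so it stays [i].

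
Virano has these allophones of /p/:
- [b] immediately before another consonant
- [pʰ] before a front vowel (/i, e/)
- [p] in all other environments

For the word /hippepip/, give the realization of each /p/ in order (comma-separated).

Occurrence 1 (position 3): immediately before another consonant → [b].
Occurrence 2 (position 4): before a front vowel (/i, e/) → [pʰ].
Occurrence 3 (position 6): before a front vowel (/i, e/) → [pʰ].
Occurrence 4 (position 8): no conditioning environment matches → elsewhere allophone [p].

[b], [pʰ], [pʰ], [p]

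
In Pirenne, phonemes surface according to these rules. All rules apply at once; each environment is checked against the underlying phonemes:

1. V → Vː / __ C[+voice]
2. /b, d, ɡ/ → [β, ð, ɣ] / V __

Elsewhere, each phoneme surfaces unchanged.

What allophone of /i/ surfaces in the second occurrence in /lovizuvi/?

[i]

/i/ (word-final) is in the target of rule 1 but the environment (before a voiced consonant) is not met → [i].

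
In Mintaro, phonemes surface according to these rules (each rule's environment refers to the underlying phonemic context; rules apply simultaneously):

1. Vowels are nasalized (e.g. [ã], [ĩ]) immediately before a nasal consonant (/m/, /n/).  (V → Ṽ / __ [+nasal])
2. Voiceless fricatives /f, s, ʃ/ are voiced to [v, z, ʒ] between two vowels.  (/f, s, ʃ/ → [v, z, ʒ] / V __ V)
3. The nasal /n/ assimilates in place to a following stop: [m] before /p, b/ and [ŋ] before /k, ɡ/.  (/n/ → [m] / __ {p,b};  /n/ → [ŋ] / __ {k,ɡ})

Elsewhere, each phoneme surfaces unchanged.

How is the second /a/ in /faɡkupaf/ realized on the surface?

/a/ (between /p/ and /f/) fails the environment for rule 1, so it stays [a].

[a]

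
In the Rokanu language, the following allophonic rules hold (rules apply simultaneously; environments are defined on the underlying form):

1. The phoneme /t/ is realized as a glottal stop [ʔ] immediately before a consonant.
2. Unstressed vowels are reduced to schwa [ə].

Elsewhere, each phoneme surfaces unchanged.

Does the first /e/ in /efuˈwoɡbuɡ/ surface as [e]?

/e/ meets the environment for rule 2 (in an unstressed syllable) → [ə].
The actual realization is [ə], not [e].

No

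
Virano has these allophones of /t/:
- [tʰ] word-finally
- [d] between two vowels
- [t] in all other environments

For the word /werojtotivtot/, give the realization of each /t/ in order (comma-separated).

Occurrence 1 (position 6): no conditioning environment matches → elsewhere allophone [t].
Occurrence 2 (position 8): between two vowels → [d].
Occurrence 3 (position 11): no conditioning environment matches → elsewhere allophone [t].
Occurrence 4 (position 13): word-finally → [tʰ].

[t], [d], [t], [tʰ]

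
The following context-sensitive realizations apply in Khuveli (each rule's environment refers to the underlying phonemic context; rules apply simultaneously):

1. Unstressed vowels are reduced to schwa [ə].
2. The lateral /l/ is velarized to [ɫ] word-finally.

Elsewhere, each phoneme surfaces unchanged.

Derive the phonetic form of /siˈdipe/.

/s/ stays [s].
/i/ meets the environment for rule 1 (in an unstressed syllable) → [ə].
/d/ (between /i/ and /i/): no rule targets it → [d].
/i/ (between /d/ and /p/): rule 1 targets it, but not in an unstressed syllable → unchanged [i].
/p/ stays [p].
/e/ — word-final, in an unstressed syllable — surfaces as [ə] (rule 1).

[səˈdipə]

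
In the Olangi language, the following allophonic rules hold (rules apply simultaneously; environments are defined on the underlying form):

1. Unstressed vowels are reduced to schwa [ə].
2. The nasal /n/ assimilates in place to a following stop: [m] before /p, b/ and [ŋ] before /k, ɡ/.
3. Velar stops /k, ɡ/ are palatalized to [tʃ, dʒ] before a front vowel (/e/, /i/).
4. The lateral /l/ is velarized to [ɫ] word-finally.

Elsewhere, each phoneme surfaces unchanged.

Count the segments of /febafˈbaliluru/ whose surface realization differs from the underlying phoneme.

5

Segments that undergo a rule: /e/ → [ə] (rule 1); /a/ → [ə] (rule 1); /i/ → [ə] (rule 1); /u/ → [ə] (rule 1); /u/ → [ə] (rule 1).
All other segments surface unchanged.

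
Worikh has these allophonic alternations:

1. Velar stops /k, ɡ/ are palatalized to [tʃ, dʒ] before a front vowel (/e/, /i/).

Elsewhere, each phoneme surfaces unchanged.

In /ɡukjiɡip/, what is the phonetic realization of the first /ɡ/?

/ɡ/ (word-initial) is in the target of rule 1 but the environment (before a front vowel) is not met → [ɡ].

[ɡ]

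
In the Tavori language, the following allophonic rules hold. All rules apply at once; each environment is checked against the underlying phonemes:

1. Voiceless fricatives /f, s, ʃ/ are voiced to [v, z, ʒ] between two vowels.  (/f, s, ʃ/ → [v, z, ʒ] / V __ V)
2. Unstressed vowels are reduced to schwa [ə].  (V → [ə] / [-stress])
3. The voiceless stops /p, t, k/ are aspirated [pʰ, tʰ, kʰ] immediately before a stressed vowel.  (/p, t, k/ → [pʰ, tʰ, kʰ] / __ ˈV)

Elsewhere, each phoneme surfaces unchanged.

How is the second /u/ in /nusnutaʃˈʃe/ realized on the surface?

[ə]

/u/ (between /n/ and /t/): in an unstressed syllable, so rule 2 applies → [ə].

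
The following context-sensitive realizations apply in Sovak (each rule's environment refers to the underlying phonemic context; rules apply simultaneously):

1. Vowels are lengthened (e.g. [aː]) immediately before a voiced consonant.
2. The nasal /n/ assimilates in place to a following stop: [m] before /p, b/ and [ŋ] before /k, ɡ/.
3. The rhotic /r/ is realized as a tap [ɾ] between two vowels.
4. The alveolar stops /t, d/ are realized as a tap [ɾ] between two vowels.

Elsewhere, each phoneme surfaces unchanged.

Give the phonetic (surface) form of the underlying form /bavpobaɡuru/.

/a/ — between /b/ and /v/, before a voiced consonant — surfaces as [aː] (rule 1).
/o/ meets the environment for rule 1 (before a voiced consonant) → [oː].
Rule 1 applies to /a/ (between /b/ and /ɡ/: before a voiced consonant) → [aː].
/u/ meets the environment for rule 1 (before a voiced consonant) → [uː].
/r/ (between /u/ and /u/): between two vowels, so rule 3 applies → [ɾ].
/u/ (word-final) is in the target of rule 1 but the environment (before a voiced consonant) is not met → [u].

[baːvpoːbaːɡuːɾu]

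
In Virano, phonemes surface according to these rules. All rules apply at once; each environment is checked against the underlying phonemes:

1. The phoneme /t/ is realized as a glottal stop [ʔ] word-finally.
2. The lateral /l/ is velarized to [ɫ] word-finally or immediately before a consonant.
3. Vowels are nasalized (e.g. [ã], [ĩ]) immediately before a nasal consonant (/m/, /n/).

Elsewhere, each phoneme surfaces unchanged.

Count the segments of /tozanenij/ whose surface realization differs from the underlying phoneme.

Segments that undergo a rule: /a/ → [ã] (rule 3); /e/ → [ẽ] (rule 3).
All other segments surface unchanged.

2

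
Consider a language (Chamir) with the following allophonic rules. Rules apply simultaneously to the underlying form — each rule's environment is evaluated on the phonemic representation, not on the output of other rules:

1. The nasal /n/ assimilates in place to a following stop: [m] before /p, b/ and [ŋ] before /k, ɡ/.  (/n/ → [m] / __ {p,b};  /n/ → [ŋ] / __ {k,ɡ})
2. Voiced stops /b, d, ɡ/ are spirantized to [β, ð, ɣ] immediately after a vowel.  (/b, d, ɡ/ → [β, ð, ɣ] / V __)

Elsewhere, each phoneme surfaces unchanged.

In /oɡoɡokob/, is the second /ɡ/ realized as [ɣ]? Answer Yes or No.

/ɡ/ meets the environment for rule 2 (immediately after a vowel) → [ɣ].
The actual realization is [ɣ], which matches [ɣ].

Yes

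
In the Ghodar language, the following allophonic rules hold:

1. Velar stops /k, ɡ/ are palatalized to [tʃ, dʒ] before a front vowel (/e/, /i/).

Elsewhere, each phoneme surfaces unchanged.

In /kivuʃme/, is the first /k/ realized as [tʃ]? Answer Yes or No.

/k/ (word-initial): before a front vowel, so rule 1 applies → [tʃ].
The actual realization is [tʃ], which matches [tʃ].

Yes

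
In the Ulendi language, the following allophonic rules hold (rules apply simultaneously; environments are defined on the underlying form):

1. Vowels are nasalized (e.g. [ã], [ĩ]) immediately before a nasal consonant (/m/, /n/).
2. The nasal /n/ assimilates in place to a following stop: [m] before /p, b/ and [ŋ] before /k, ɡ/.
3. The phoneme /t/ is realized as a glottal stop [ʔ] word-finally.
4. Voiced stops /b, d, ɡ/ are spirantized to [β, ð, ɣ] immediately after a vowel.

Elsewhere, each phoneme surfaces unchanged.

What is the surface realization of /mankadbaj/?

/m/ stays [m].
/a/ (between /m/ and /n/): before a nasal consonant, so rule 1 applies → [ã].
/n/ (between /a/ and /k/): before a labial or velar stop, so rule 2 applies → [ŋ].
/k/ — not in any rule's target class → [k].
/a/ (between /k/ and /d/): rule 1 targets it, but not before a nasal consonant → unchanged [a].
/d/ (between /a/ and /b/) occurs immediately after a vowel → [ð] by rule 4.
/b/ (between /d/ and /a/) is in the target of rule 4 but the environment (immediately after a vowel) is not met → [b].
/a/ (between /b/ and /j/): rule 1 targets it, but not before a nasal consonant → unchanged [a].
/j/ — not in any rule's target class → [j].

[mãŋkaðbaj]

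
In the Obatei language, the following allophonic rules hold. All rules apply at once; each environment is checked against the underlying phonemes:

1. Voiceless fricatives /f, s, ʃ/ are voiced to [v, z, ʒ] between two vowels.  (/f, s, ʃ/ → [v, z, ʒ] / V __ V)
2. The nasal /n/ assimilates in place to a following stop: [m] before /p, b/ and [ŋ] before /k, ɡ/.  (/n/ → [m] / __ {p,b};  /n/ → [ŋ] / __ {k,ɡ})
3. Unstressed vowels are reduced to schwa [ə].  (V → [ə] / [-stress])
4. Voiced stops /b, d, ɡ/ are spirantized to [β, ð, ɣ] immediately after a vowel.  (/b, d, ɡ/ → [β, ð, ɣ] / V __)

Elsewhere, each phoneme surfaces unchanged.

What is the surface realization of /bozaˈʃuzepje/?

/b/ — word-initial; rule 4 does not apply here → [b].
/o/ meets the environment for rule 3 (in an unstressed syllable) → [ə].
/a/ (between /z/ and /ʃ/): in an unstressed syllable, so rule 3 applies → [ə].
Rule 1 applies to /ʃ/ (between /a/ and /u/: between two vowels) → [ʒ].
/u/ (between /ʃ/ and /z/) is in the target of rule 3 but the environment (in an unstressed syllable) is not met → [u].
/e/ meets the environment for rule 3 (in an unstressed syllable) → [ə].
Rule 3 applies to /e/ (word-final: in an unstressed syllable) → [ə].

[bəzəˈʒuzəpjə]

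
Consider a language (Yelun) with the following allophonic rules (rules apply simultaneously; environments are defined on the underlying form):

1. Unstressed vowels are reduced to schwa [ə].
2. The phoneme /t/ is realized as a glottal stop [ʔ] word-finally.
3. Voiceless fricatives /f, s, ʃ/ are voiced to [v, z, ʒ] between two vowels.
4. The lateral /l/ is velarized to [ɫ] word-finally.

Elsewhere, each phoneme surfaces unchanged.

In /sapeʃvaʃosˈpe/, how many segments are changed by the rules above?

5

Segments that undergo a rule: /a/ → [ə] (rule 1); /e/ → [ə] (rule 1); /a/ → [ə] (rule 1); /ʃ/ → [ʒ] (rule 3); /o/ → [ə] (rule 1).
All other segments surface unchanged.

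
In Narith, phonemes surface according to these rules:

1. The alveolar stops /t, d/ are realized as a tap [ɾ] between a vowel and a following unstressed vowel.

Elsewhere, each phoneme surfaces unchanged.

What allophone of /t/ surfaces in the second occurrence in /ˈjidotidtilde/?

[t]

/t/ (between /d/ and /i/): rule 1 targets it, but not between a vowel and a following unstressed vowel → unchanged [t].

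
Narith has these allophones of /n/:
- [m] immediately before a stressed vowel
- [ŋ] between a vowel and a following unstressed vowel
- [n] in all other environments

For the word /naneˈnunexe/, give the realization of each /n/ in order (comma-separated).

[n], [ŋ], [m], [ŋ]

Occurrence 1 (position 1): no conditioning environment matches → elsewhere allophone [n].
Occurrence 2 (position 3): between a vowel and a following unstressed vowel → [ŋ].
Occurrence 3 (position 5): immediately before a stressed vowel → [m].
Occurrence 4 (position 7): between a vowel and a following unstressed vowel → [ŋ].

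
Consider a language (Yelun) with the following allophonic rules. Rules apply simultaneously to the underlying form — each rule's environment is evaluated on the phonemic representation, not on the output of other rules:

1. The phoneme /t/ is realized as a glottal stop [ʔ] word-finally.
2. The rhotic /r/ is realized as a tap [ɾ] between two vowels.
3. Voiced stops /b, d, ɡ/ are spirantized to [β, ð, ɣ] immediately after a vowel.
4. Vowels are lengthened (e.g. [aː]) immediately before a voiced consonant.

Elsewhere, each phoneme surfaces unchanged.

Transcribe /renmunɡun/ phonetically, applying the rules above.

/r/ (word-initial): rule 2 targets it, but not between two vowels → unchanged [r].
/e/ meets the environment for rule 4 (before a voiced consonant) → [eː].
/u/ (between /m/ and /n/): before a voiced consonant, so rule 4 applies → [uː].
/ɡ/ (between /n/ and /u/) fails the environment for rule 3, so it stays [ɡ].
/u/ — between /ɡ/ and /n/, before a voiced consonant — surfaces as [uː] (rule 4).

[reːnmuːnɡuːn]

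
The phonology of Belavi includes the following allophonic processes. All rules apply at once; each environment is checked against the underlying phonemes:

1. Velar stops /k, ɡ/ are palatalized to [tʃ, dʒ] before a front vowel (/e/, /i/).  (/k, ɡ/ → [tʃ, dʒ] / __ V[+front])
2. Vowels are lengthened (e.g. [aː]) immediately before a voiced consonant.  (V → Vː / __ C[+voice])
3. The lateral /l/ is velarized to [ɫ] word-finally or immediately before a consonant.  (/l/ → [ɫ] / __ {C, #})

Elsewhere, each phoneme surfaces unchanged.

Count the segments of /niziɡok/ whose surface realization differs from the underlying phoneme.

Segments that undergo a rule: /i/ → [iː] (rule 2); /i/ → [iː] (rule 2).
All other segments surface unchanged.

2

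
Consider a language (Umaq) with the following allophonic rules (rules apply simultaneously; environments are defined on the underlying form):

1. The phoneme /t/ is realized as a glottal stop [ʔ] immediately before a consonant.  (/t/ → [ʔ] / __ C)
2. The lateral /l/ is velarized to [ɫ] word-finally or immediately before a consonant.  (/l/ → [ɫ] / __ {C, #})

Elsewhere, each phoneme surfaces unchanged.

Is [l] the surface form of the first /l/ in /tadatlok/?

/l/ (between /t/ and /o/): rule 2 targets it, but not word-finally or immediately before a consonant → unchanged [l].
The actual realization is [l], which matches [l].

Yes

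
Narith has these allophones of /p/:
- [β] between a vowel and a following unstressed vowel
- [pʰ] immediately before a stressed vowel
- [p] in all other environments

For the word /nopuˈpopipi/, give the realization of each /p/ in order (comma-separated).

[β], [pʰ], [β], [β]

Occurrence 1 (position 3): between a vowel and a following unstressed vowel → [β].
Occurrence 2 (position 5): immediately before a stressed vowel → [pʰ].
Occurrence 3 (position 7): between a vowel and a following unstressed vowel → [β].
Occurrence 4 (position 9): between a vowel and a following unstressed vowel → [β].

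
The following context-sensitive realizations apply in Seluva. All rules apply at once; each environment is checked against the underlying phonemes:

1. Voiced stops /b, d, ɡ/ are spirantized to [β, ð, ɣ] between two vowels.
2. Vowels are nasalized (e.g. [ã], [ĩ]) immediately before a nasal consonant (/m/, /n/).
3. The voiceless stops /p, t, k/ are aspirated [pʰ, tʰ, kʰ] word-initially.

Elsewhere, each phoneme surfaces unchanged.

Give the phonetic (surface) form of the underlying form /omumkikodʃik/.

[õmũmkikodʃik]

Rule 2 applies to /o/ (word-initial: before a nasal consonant) → [õ].
/m/ (between /o/ and /u/): no rule targets it → [m].
/u/ (between /m/ and /m/): before a nasal consonant, so rule 2 applies → [ũ].
/m/ — not in any rule's target class → [m].
/k/ (between /m/ and /i/) fails the environment for rule 3, so it stays [k].
/i/ (between /k/ and /k/) is in the target of rule 2 but the environment (before a nasal consonant) is not met → [i].
/k/ (between /i/ and /o/) fails the environment for rule 3, so it stays [k].
/o/ (between /k/ and /d/): rule 2 targets it, but not before a nasal consonant → unchanged [o].
/d/ (between /o/ and /ʃ/) is in the target of rule 1 but the environment (between two vowels) is not met → [d].
/ʃ/ stays [ʃ].
/i/ (between /ʃ/ and /k/) is in the target of rule 2 but the environment (before a nasal consonant) is not met → [i].
/k/ — word-final; rule 3 does not apply here → [k].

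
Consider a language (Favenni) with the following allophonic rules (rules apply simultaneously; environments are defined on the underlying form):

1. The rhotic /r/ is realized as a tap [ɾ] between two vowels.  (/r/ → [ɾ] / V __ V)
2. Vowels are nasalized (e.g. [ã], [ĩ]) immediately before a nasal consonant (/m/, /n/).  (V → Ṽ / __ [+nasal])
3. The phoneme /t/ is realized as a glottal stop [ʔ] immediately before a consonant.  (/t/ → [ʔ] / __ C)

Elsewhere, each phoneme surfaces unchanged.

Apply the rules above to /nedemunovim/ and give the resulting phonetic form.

[nedẽmũnovĩm]

/n/ stays [n].
/e/ (between /n/ and /d/) fails the environment for rule 2, so it stays [e].
/d/ (between /e/ and /e/) is unaffected → [d].
/e/ (between /d/ and /m/) occurs before a nasal consonant → [ẽ] by rule 2.
/m/ stays [m].
/u/ meets the environment for rule 2 (before a nasal consonant) → [ũ].
/n/ stays [n].
/o/ (between /n/ and /v/) fails the environment for rule 2, so it stays [o].
/v/ — not in any rule's target class → [v].
/i/ meets the environment for rule 2 (before a nasal consonant) → [ĩ].
/m/ — not in any rule's target class → [m].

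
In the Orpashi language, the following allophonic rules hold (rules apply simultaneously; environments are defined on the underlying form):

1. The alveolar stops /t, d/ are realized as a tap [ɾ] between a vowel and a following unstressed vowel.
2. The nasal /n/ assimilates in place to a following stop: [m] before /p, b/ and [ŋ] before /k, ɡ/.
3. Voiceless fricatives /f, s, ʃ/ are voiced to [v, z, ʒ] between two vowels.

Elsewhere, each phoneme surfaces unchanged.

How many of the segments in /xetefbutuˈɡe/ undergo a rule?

2

Segments that undergo a rule: /t/ → [ɾ] (rule 1); /t/ → [ɾ] (rule 1).
All other segments surface unchanged.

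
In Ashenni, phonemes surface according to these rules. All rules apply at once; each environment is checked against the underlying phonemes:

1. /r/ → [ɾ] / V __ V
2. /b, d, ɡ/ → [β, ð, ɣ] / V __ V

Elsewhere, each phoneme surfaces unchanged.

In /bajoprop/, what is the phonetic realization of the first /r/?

[r]

/r/ (between /p/ and /o/) is in the target of rule 1 but the environment (between two vowels) is not met → [r].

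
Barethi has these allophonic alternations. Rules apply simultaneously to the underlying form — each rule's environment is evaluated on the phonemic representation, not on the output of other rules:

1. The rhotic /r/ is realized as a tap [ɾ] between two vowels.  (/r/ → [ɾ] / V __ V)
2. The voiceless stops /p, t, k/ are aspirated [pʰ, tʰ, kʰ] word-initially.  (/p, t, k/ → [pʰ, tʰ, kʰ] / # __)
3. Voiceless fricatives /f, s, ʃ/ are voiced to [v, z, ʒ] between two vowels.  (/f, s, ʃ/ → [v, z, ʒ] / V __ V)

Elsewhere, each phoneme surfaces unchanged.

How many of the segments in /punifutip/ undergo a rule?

2

Segments that undergo a rule: /p/ → [pʰ] (rule 2); /f/ → [v] (rule 3).
All other segments surface unchanged.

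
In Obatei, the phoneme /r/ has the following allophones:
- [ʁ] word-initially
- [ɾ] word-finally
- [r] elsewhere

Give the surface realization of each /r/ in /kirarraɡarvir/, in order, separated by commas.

[r], [r], [r], [r], [ɾ]

Occurrence 1 (position 3): no conditioning environment matches → elsewhere allophone [r].
Occurrence 2 (position 5): no conditioning environment matches → elsewhere allophone [r].
Occurrence 3 (position 6): no conditioning environment matches → elsewhere allophone [r].
Occurrence 4 (position 10): no conditioning environment matches → elsewhere allophone [r].
Occurrence 5 (position 13): word-finally → [ɾ].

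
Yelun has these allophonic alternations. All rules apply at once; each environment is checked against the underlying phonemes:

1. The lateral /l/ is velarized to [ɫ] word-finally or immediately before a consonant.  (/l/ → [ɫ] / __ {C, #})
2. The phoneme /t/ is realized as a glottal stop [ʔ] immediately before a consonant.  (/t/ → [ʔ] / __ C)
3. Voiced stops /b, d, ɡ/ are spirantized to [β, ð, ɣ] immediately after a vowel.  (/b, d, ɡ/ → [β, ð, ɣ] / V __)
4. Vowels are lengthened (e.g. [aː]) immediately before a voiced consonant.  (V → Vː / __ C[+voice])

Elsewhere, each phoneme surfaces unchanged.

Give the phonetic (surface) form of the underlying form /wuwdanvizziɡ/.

[wuːwdaːnviːzziːɣ]

/w/ (word-initial): no rule targets it → [w].
/u/ (between /w/ and /w/): before a voiced consonant, so rule 4 applies → [uː].
/w/ stays [w].
/d/ — between /w/ and /a/; rule 3 does not apply here → [d].
/a/ — between /d/ and /n/, before a voiced consonant — surfaces as [aː] (rule 4).
/n/ (between /a/ and /v/): no rule targets it → [n].
/v/ (between /n/ and /i/): no rule targets it → [v].
/i/ (between /v/ and /z/): before a voiced consonant, so rule 4 applies → [iː].
/z/ (between /i/ and /z/) is unaffected → [z].
/z/ — not in any rule's target class → [z].
Rule 4 applies to /i/ (between /z/ and /ɡ/: before a voiced consonant) → [iː].
/ɡ/ (word-final) occurs immediately after a vowel → [ɣ] by rule 3.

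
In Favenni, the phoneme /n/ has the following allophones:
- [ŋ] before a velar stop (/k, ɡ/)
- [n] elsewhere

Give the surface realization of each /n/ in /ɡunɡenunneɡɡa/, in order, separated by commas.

[ŋ], [n], [n], [n]

Occurrence 1 (position 3): before a velar stop → [ŋ].
Occurrence 2 (position 6): no conditioning environment matches → elsewhere allophone [n].
Occurrence 3 (position 8): no conditioning environment matches → elsewhere allophone [n].
Occurrence 4 (position 9): no conditioning environment matches → elsewhere allophone [n].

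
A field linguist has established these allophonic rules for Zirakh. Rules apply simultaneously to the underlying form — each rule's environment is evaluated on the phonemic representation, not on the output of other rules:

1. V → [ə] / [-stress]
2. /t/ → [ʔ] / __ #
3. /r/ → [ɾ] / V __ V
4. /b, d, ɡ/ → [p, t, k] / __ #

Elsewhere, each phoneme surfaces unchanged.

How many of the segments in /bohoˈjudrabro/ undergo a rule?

4

Segments that undergo a rule: /o/ → [ə] (rule 1); /o/ → [ə] (rule 1); /a/ → [ə] (rule 1); /o/ → [ə] (rule 1).
All other segments surface unchanged.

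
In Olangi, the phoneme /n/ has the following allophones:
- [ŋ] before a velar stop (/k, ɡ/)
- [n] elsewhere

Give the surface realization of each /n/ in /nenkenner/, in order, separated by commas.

Occurrence 1 (position 1): no conditioning environment matches → elsewhere allophone [n].
Occurrence 2 (position 3): before a velar stop → [ŋ].
Occurrence 3 (position 6): no conditioning environment matches → elsewhere allophone [n].
Occurrence 4 (position 7): no conditioning environment matches → elsewhere allophone [n].

[n], [ŋ], [n], [n]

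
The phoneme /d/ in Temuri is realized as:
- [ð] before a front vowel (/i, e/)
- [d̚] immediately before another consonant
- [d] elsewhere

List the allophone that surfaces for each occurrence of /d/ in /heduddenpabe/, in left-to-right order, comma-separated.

[d], [d̚], [ð]

Occurrence 1 (position 3): no conditioning environment matches → elsewhere allophone [d].
Occurrence 2 (position 5): immediately before another consonant → [d̚].
Occurrence 3 (position 6): before a front vowel (/i, e/) → [ð].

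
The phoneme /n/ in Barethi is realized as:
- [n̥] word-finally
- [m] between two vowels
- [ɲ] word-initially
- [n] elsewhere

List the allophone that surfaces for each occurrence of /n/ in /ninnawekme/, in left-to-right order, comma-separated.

Occurrence 1 (position 1): word-initially → [ɲ].
Occurrence 2 (position 3): no conditioning environment matches → elsewhere allophone [n].
Occurrence 3 (position 4): no conditioning environment matches → elsewhere allophone [n].

[ɲ], [n], [n]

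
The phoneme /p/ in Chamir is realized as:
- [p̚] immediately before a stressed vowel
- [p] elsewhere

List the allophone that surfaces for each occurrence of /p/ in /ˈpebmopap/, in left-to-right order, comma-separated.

Occurrence 1 (position 1): immediately before a stressed vowel → [p̚].
Occurrence 2 (position 6): no conditioning environment matches → elsewhere allophone [p].
Occurrence 3 (position 8): no conditioning environment matches → elsewhere allophone [p].

[p̚], [p], [p]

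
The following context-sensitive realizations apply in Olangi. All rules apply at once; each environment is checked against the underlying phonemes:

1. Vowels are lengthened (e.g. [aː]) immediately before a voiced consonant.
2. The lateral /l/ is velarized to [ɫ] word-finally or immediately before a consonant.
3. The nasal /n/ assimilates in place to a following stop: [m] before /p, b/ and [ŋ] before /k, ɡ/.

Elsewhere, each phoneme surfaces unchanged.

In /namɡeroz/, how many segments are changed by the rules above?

3

Segments that undergo a rule: /a/ → [aː] (rule 1); /e/ → [eː] (rule 1); /o/ → [oː] (rule 1).
All other segments surface unchanged.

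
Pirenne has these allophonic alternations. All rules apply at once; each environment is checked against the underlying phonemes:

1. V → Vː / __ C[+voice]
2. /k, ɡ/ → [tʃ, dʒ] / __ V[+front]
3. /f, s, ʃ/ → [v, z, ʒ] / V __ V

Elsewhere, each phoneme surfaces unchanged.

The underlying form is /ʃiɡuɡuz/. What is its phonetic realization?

[ʃiːɡuːɡuːz]

/ʃ/ — word-initial; rule 3 does not apply here → [ʃ].
Rule 1 applies to /i/ (between /ʃ/ and /ɡ/: before a voiced consonant) → [iː].
/ɡ/ (between /i/ and /u/) is in the target of rule 2 but the environment (before a front vowel) is not met → [ɡ].
/u/ (between /ɡ/ and /ɡ/): before a voiced consonant, so rule 1 applies → [uː].
/ɡ/ (between /u/ and /u/) is in the target of rule 2 but the environment (before a front vowel) is not met → [ɡ].
/u/ — between /ɡ/ and /z/, before a voiced consonant — surfaces as [uː] (rule 1).
/z/ (word-final): no rule targets it → [z].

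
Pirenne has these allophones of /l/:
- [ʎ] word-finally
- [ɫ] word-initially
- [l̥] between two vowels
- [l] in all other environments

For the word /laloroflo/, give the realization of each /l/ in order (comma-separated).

Occurrence 1 (position 1): word-initially → [ɫ].
Occurrence 2 (position 3): between two vowels → [l̥].
Occurrence 3 (position 8): no conditioning environment matches → elsewhere allophone [l].

[ɫ], [l̥], [l]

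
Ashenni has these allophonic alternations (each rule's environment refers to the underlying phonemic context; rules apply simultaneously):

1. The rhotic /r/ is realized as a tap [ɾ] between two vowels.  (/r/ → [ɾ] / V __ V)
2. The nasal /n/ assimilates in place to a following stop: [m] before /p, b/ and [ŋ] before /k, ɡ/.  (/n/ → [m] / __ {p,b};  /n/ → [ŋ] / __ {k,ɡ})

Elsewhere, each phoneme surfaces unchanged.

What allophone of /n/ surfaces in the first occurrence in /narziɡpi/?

/n/ (word-initial): rule 2 targets it, but not before a labial or velar stop → unchanged [n].

[n]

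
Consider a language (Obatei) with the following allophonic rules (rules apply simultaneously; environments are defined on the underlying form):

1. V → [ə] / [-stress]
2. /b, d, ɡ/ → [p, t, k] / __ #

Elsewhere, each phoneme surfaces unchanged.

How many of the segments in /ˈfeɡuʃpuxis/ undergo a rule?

3

Segments that undergo a rule: /u/ → [ə] (rule 1); /u/ → [ə] (rule 1); /i/ → [ə] (rule 1).
All other segments surface unchanged.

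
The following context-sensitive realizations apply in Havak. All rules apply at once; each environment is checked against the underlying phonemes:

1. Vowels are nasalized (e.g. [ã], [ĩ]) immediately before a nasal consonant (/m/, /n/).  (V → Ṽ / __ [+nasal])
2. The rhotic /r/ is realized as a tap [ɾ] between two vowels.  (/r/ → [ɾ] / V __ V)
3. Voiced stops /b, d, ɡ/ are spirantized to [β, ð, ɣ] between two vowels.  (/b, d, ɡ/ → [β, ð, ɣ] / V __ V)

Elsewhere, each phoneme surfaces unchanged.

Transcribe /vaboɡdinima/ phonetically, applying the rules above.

/v/ (word-initial) is unaffected → [v].
/a/ — between /v/ and /b/; rule 1 does not apply here → [a].
/b/ (between /a/ and /o/): between two vowels, so rule 3 applies → [β].
/o/ (between /b/ and /ɡ/): rule 1 targets it, but not before a nasal consonant → unchanged [o].
/ɡ/ — between /o/ and /d/; rule 3 does not apply here → [ɡ].
/d/ (between /ɡ/ and /i/): rule 3 targets it, but not between two vowels → unchanged [d].
/i/ (between /d/ and /n/) occurs before a nasal consonant → [ĩ] by rule 1.
/n/ (between /i/ and /i/) is unaffected → [n].
Rule 1 applies to /i/ (between /n/ and /m/: before a nasal consonant) → [ĩ].
/m/ (between /i/ and /a/) is unaffected → [m].
/a/ (word-final) is in the target of rule 1 but the environment (before a nasal consonant) is not met → [a].

[vaβoɡdĩnĩma]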